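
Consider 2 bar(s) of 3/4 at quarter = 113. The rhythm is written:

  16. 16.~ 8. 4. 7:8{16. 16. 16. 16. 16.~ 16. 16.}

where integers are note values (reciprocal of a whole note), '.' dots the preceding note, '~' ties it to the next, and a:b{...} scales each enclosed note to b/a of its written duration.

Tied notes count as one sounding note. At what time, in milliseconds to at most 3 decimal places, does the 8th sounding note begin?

1. 0.0ms @ 0 + 199.115ms (3/8)
2. 199.115ms @ 3/8 + 597.345ms (9/8)
3. 796.46ms @ 3/2 + 796.46ms (3/2)
4. 1592.92ms @ 3 + 227.56ms (3/7)
5. 1820.48ms @ 24/7 + 227.56ms (3/7)
6. 2048.04ms @ 27/7 + 227.56ms (3/7)
7. 2275.601ms @ 30/7 + 227.56ms (3/7)
8. 2503.161ms @ 33/7 + 455.12ms (6/7)
9. 2958.281ms @ 39/7 + 227.56ms (3/7)

note 8 onset = 33/7b = 2503.161ms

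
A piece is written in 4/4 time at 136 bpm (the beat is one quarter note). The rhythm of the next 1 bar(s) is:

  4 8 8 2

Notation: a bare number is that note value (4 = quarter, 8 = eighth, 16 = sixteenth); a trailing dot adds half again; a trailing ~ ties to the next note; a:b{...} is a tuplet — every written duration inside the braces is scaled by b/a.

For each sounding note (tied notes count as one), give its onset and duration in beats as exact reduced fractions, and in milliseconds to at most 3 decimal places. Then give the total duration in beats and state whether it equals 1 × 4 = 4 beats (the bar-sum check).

1) 0.0ms=0b +441.176ms=1b
2) 441.176ms=1b +220.588ms=1/2b
3) 661.765ms=3/2b +220.588ms=1/2b
4) 882.353ms=2b +882.353ms=2b
Σ=4b of 4 (136bpm 4/4) — PASS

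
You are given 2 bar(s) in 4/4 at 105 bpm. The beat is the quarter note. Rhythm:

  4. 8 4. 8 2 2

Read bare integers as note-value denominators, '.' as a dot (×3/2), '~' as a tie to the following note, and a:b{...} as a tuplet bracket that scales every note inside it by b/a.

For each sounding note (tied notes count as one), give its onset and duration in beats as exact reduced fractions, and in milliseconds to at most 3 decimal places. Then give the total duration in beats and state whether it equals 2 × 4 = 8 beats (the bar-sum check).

1) 0.0ms=0b +857.143ms=3/2b
2) 857.143ms=3/2b +285.714ms=1/2b
3) 1142.857ms=2b +857.143ms=3/2b
4) 2000.0ms=7/2b +285.714ms=1/2b
5) 2285.714ms=4b +1142.857ms=2b
6) 3428.571ms=6b +1142.857ms=2b
Σ=8b of 8 (105bpm 4/4) — PASS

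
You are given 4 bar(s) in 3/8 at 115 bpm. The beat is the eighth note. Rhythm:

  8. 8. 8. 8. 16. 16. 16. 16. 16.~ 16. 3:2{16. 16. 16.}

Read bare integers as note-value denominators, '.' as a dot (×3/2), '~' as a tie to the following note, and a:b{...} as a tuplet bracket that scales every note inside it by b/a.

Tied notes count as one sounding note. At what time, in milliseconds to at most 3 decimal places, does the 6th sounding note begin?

note 6 onset = 27/4b = 3521.739ms

1. 0.0ms @ 0 + 782.609ms (3/2)
2. 782.609ms @ 3/2 + 782.609ms (3/2)
3. 1565.217ms @ 3 + 782.609ms (3/2)
4. 2347.826ms @ 9/2 + 782.609ms (3/2)
5. 3130.435ms @ 6 + 391.304ms (3/4)
6. 3521.739ms @ 27/4 + 391.304ms (3/4)
7. 3913.043ms @ 15/2 + 391.304ms (3/4)
8. 4304.348ms @ 33/4 + 391.304ms (3/4)
9. 4695.652ms @ 9 + 782.609ms (3/2)
10. 5478.261ms @ 21/2 + 260.87ms (1/2)
11. 5739.13ms @ 11 + 260.87ms (1/2)
12. 6000.0ms @ 23/2 + 260.87ms (1/2)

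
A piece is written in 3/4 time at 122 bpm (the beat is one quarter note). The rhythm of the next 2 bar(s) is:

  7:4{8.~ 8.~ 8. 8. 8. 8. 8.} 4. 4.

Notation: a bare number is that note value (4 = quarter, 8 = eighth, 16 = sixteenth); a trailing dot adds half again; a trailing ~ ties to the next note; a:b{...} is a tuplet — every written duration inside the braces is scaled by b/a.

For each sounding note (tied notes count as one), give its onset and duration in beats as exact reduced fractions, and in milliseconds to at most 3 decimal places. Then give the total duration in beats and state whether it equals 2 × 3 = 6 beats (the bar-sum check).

1) 0.0ms=0b +632.319ms=9/7b
2) 632.319ms=9/7b +210.773ms=3/7b
3) 843.091ms=12/7b +210.773ms=3/7b
4) 1053.864ms=15/7b +210.773ms=3/7b
5) 1264.637ms=18/7b +210.773ms=3/7b
6) 1475.41ms=3b +737.705ms=3/2b
7) 2213.115ms=9/2b +737.705ms=3/2b
Σ=6b of 6 (122bpm 3/4) — PASS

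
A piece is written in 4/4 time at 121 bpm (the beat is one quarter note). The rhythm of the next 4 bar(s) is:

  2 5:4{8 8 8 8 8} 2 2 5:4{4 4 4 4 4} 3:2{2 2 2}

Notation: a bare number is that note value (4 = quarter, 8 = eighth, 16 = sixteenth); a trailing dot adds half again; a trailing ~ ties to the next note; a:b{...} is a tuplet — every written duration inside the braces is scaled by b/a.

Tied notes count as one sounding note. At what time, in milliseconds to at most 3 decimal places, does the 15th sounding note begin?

1. 0.0ms @ 0 + 991.736ms (2)
2. 991.736ms @ 2 + 198.347ms (2/5)
3. 1190.083ms @ 12/5 + 198.347ms (2/5)
4. 1388.43ms @ 14/5 + 198.347ms (2/5)
5. 1586.777ms @ 16/5 + 198.347ms (2/5)
6. 1785.124ms @ 18/5 + 198.347ms (2/5)
7. 1983.471ms @ 4 + 991.736ms (2)
8. 2975.207ms @ 6 + 991.736ms (2)
9. 3966.942ms @ 8 + 396.694ms (4/5)
10. 4363.636ms @ 44/5 + 396.694ms (4/5)
11. 4760.331ms @ 48/5 + 396.694ms (4/5)
12. 5157.025ms @ 52/5 + 396.694ms (4/5)
13. 5553.719ms @ 56/5 + 396.694ms (4/5)
14. 5950.413ms @ 12 + 661.157ms (4/3)
15. 6611.57ms @ 40/3 + 661.157ms (4/3)
16. 7272.727ms @ 44/3 + 661.157ms (4/3)

note 15 onset = 40/3b = 6611.57ms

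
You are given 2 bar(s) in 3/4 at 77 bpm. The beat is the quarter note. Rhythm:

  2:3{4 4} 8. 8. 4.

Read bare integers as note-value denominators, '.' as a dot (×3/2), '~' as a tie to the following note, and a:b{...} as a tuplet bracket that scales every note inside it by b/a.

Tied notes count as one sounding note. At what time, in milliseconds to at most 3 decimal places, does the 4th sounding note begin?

note 4 onset = 15/4b = 2922.078ms

1. 0.0ms @ 0 + 1168.831ms (3/2)
2. 1168.831ms @ 3/2 + 1168.831ms (3/2)
3. 2337.662ms @ 3 + 584.416ms (3/4)
4. 2922.078ms @ 15/4 + 584.416ms (3/4)
5. 3506.494ms @ 9/2 + 1168.831ms (3/2)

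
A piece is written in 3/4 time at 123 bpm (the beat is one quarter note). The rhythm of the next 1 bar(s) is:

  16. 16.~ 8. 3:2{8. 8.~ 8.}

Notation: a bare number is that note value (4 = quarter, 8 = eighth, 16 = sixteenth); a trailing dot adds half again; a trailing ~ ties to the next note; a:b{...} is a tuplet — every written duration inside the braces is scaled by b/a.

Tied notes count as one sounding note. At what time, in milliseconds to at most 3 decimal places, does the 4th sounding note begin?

1. 0.0ms @ 0 + 182.927ms (3/8)
2. 182.927ms @ 3/8 + 548.78ms (9/8)
3. 731.707ms @ 3/2 + 243.902ms (1/2)
4. 975.61ms @ 2 + 487.805ms (1)

note 4 onset = 2b = 975.61ms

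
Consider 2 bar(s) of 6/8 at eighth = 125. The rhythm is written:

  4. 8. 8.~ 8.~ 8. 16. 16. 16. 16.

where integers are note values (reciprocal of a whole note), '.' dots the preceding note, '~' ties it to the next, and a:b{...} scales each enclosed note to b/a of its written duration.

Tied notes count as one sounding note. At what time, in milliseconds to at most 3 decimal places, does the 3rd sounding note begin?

1. 0.0ms @ 0 + 1440.0ms (3)
2. 1440.0ms @ 3 + 720.0ms (3/2)
3. 2160.0ms @ 9/2 + 2160.0ms (9/2)
4. 4320.0ms @ 9 + 360.0ms (3/4)
5. 4680.0ms @ 39/4 + 360.0ms (3/4)
6. 5040.0ms @ 21/2 + 360.0ms (3/4)
7. 5400.0ms @ 45/4 + 360.0ms (3/4)

note 3 onset = 9/2b = 2160.0ms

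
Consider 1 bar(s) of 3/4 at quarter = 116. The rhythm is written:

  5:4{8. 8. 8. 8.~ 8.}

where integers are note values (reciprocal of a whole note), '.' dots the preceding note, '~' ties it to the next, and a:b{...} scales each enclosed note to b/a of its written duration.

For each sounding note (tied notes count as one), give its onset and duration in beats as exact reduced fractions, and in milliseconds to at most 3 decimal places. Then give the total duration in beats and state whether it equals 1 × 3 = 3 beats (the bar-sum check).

1) 0.0ms=0b +310.345ms=3/5b
2) 310.345ms=3/5b +310.345ms=3/5b
3) 620.69ms=6/5b +310.345ms=3/5b
4) 931.034ms=9/5b +620.69ms=6/5b
Σ=3b of 3 (116bpm 3/4) — PASS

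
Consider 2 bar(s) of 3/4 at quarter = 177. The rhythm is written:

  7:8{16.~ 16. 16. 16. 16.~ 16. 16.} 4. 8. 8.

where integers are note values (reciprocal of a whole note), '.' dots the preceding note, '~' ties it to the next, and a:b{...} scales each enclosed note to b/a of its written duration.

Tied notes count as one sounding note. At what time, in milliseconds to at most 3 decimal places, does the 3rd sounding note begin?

note 3 onset = 9/7b = 435.835ms

1. 0.0ms @ 0 + 290.557ms (6/7)
2. 290.557ms @ 6/7 + 145.278ms (3/7)
3. 435.835ms @ 9/7 + 145.278ms (3/7)
4. 581.114ms @ 12/7 + 290.557ms (6/7)
5. 871.671ms @ 18/7 + 145.278ms (3/7)
6. 1016.949ms @ 3 + 508.475ms (3/2)
7. 1525.424ms @ 9/2 + 254.237ms (3/4)
8. 1779.661ms @ 21/4 + 254.237ms (3/4)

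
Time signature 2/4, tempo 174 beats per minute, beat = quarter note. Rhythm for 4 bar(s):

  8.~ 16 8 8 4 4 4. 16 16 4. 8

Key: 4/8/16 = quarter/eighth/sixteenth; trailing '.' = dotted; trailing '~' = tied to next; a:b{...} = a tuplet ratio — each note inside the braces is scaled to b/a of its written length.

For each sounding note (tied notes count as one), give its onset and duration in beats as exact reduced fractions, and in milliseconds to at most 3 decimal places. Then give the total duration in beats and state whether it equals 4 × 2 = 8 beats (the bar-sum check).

1) 0.0ms=0b +344.828ms=1b
2) 344.828ms=1b +172.414ms=1/2b
3) 517.241ms=3/2b +172.414ms=1/2b
4) 689.655ms=2b +344.828ms=1b
5) 1034.483ms=3b +344.828ms=1b
6) 1379.31ms=4b +517.241ms=3/2b
7) 1896.552ms=11/2b +86.207ms=1/4b
8) 1982.759ms=23/4b +86.207ms=1/4b
9) 2068.966ms=6b +517.241ms=3/2b
10) 2586.207ms=15/2b +172.414ms=1/2b
Σ=8b of 8 (174bpm 2/4) — PASS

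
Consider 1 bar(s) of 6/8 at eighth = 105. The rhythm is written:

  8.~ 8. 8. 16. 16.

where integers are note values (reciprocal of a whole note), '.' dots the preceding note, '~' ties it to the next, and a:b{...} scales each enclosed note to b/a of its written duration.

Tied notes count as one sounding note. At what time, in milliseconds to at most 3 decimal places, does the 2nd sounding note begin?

1. 0.0ms @ 0 + 1714.286ms (3)
2. 1714.286ms @ 3 + 857.143ms (3/2)
3. 2571.429ms @ 9/2 + 428.571ms (3/4)
4. 3000.0ms @ 21/4 + 428.571ms (3/4)

note 2 onset = 3b = 1714.286ms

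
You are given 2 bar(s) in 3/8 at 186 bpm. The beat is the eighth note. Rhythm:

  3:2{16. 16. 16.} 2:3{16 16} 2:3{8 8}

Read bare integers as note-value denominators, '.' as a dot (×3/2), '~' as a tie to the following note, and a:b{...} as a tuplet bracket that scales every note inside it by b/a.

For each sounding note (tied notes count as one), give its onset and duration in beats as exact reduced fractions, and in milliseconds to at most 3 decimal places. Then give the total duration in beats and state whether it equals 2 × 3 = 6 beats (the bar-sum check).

1) 0.0ms=0b +161.29ms=1/2b
2) 161.29ms=1/2b +161.29ms=1/2b
3) 322.581ms=1b +161.29ms=1/2b
4) 483.871ms=3/2b +241.935ms=3/4b
5) 725.806ms=9/4b +241.935ms=3/4b
6) 967.742ms=3b +483.871ms=3/2b
7) 1451.613ms=9/2b +483.871ms=3/2b
Σ=6b of 6 (186bpm 3/8) — PASS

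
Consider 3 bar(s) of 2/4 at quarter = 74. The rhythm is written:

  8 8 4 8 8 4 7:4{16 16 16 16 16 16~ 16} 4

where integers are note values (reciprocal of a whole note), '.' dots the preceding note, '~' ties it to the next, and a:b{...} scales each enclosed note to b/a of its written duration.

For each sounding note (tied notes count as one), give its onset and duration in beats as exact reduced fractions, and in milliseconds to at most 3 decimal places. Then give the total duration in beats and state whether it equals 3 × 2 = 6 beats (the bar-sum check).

1) 0.0ms=0b +405.405ms=1/2b
2) 405.405ms=1/2b +405.405ms=1/2b
3) 810.811ms=1b +810.811ms=1b
4) 1621.622ms=2b +405.405ms=1/2b
5) 2027.027ms=5/2b +405.405ms=1/2b
6) 2432.432ms=3b +810.811ms=1b
7) 3243.243ms=4b +115.83ms=1/7b
8) 3359.073ms=29/7b +115.83ms=1/7b
9) 3474.903ms=30/7b +115.83ms=1/7b
10) 3590.734ms=31/7b +115.83ms=1/7b
11) 3706.564ms=32/7b +115.83ms=1/7b
12) 3822.394ms=33/7b +231.66ms=2/7b
13) 4054.054ms=5b +810.811ms=1b
Σ=6b of 6 (74bpm 2/4) — PASS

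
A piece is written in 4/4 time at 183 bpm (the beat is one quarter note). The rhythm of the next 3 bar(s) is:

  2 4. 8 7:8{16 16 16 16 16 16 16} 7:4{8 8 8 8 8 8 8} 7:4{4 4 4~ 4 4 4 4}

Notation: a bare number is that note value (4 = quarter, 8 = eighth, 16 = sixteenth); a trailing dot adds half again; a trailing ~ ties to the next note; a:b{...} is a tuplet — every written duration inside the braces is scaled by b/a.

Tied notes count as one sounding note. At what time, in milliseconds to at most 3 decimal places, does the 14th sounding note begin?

note 14 onset = 48/7b = 2248.244ms

1. 0.0ms @ 0 + 655.738ms (2)
2. 655.738ms @ 2 + 491.803ms (3/2)
3. 1147.541ms @ 7/2 + 163.934ms (1/2)
4. 1311.475ms @ 4 + 93.677ms (2/7)
5. 1405.152ms @ 30/7 + 93.677ms (2/7)
6. 1498.829ms @ 32/7 + 93.677ms (2/7)
7. 1592.506ms @ 34/7 + 93.677ms (2/7)
8. 1686.183ms @ 36/7 + 93.677ms (2/7)
9. 1779.859ms @ 38/7 + 93.677ms (2/7)
10. 1873.536ms @ 40/7 + 93.677ms (2/7)
11. 1967.213ms @ 6 + 93.677ms (2/7)
12. 2060.89ms @ 44/7 + 93.677ms (2/7)
13. 2154.567ms @ 46/7 + 93.677ms (2/7)
14. 2248.244ms @ 48/7 + 93.677ms (2/7)
15. 2341.92ms @ 50/7 + 93.677ms (2/7)
16. 2435.597ms @ 52/7 + 93.677ms (2/7)
17. 2529.274ms @ 54/7 + 93.677ms (2/7)
18. 2622.951ms @ 8 + 187.354ms (4/7)
19. 2810.304ms @ 60/7 + 187.354ms (4/7)
20. 2997.658ms @ 64/7 + 374.707ms (8/7)
21. 3372.365ms @ 72/7 + 187.354ms (4/7)
22. 3559.719ms @ 76/7 + 187.354ms (4/7)
23. 3747.073ms @ 80/7 + 187.354ms (4/7)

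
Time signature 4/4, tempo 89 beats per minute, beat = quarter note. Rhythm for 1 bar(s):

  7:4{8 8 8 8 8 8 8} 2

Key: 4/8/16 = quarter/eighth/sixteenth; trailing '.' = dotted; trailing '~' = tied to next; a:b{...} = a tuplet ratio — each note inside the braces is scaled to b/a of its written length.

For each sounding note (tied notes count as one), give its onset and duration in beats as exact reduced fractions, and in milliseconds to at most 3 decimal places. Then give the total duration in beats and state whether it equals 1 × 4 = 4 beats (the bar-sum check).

1) 0.0ms=0b +192.616ms=2/7b
2) 192.616ms=2/7b +192.616ms=2/7b
3) 385.233ms=4/7b +192.616ms=2/7b
4) 577.849ms=6/7b +192.616ms=2/7b
5) 770.465ms=8/7b +192.616ms=2/7b
6) 963.082ms=10/7b +192.616ms=2/7b
7) 1155.698ms=12/7b +192.616ms=2/7b
8) 1348.315ms=2b +1348.315ms=2b
Σ=4b of 4 (89bpm 4/4) — PASS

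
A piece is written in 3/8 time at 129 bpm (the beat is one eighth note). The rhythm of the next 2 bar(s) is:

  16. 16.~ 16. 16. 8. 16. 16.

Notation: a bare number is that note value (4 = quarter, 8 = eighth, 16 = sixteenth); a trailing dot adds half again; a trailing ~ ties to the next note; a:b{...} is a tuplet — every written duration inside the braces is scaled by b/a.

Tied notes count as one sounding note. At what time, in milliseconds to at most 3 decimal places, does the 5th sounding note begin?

note 5 onset = 9/2b = 2093.023ms

1. 0.0ms @ 0 + 348.837ms (3/4)
2. 348.837ms @ 3/4 + 697.674ms (3/2)
3. 1046.512ms @ 9/4 + 348.837ms (3/4)
4. 1395.349ms @ 3 + 697.674ms (3/2)
5. 2093.023ms @ 9/2 + 348.837ms (3/4)
6. 2441.86ms @ 21/4 + 348.837ms (3/4)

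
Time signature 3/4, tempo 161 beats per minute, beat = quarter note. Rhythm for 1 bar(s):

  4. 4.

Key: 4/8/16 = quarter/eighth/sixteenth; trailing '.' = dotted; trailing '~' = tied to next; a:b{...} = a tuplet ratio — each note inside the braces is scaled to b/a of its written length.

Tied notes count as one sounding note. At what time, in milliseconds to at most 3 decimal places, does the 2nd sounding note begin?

note 2 onset = 3/2b = 559.006ms

1. 0.0ms @ 0 + 559.006ms (3/2)
2. 559.006ms @ 3/2 + 559.006ms (3/2)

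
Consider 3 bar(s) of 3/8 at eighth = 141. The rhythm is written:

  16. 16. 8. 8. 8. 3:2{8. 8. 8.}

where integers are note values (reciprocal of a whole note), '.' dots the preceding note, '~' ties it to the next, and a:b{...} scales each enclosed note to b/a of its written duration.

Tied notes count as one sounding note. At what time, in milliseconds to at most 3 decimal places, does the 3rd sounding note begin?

note 3 onset = 3/2b = 638.298ms

1. 0.0ms @ 0 + 319.149ms (3/4)
2. 319.149ms @ 3/4 + 319.149ms (3/4)
3. 638.298ms @ 3/2 + 638.298ms (3/2)
4. 1276.596ms @ 3 + 638.298ms (3/2)
5. 1914.894ms @ 9/2 + 638.298ms (3/2)
6. 2553.191ms @ 6 + 425.532ms (1)
7. 2978.723ms @ 7 + 425.532ms (1)
8. 3404.255ms @ 8 + 425.532ms (1)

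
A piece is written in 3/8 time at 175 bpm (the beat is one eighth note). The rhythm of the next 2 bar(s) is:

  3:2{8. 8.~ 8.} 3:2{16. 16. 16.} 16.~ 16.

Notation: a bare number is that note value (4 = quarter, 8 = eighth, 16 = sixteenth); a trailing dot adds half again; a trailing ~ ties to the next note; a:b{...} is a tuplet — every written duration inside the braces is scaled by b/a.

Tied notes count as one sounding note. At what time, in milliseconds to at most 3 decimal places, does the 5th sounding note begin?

1. 0.0ms @ 0 + 342.857ms (1)
2. 342.857ms @ 1 + 685.714ms (2)
3. 1028.571ms @ 3 + 171.429ms (1/2)
4. 1200.0ms @ 7/2 + 171.429ms (1/2)
5. 1371.429ms @ 4 + 171.429ms (1/2)
6. 1542.857ms @ 9/2 + 514.286ms (3/2)

note 5 onset = 4b = 1371.429ms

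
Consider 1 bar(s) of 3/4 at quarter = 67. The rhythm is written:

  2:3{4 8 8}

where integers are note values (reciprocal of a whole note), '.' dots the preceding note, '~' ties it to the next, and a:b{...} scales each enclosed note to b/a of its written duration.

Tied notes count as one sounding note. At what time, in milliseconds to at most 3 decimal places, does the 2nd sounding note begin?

note 2 onset = 3/2b = 1343.284ms

1. 0.0ms @ 0 + 1343.284ms (3/2)
2. 1343.284ms @ 3/2 + 671.642ms (3/4)
3. 2014.925ms @ 9/4 + 671.642ms (3/4)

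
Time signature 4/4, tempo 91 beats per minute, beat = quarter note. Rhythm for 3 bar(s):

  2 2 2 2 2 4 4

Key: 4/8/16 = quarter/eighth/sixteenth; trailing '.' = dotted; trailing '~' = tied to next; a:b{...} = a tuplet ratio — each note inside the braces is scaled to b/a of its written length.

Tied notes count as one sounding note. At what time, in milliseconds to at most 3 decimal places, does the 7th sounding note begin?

note 7 onset = 11b = 7252.747ms

1. 0.0ms @ 0 + 1318.681ms (2)
2. 1318.681ms @ 2 + 1318.681ms (2)
3. 2637.363ms @ 4 + 1318.681ms (2)
4. 3956.044ms @ 6 + 1318.681ms (2)
5. 5274.725ms @ 8 + 1318.681ms (2)
6. 6593.407ms @ 10 + 659.341ms (1)
7. 7252.747ms @ 11 + 659.341ms (1)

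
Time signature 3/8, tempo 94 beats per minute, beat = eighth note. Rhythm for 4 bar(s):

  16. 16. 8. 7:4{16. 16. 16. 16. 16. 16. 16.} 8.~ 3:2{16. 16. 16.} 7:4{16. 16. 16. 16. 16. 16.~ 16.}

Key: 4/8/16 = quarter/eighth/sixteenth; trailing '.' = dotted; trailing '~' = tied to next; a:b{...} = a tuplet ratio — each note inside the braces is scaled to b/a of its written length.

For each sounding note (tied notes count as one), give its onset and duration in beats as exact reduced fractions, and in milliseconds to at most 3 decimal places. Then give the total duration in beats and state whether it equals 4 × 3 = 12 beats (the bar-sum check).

1) 0.0ms=0b +478.723ms=3/4b
2) 478.723ms=3/4b +478.723ms=3/4b
3) 957.447ms=3/2b +957.447ms=3/2b
4) 1914.894ms=3b +273.556ms=3/7b
5) 2188.45ms=24/7b +273.556ms=3/7b
6) 2462.006ms=27/7b +273.556ms=3/7b
7) 2735.562ms=30/7b +273.556ms=3/7b
8) 3009.119ms=33/7b +273.556ms=3/7b
9) 3282.675ms=36/7b +273.556ms=3/7b
10) 3556.231ms=39/7b +273.556ms=3/7b
11) 3829.787ms=6b +1276.596ms=2b
12) 5106.383ms=8b +319.149ms=1/2b
13) 5425.532ms=17/2b +319.149ms=1/2b
14) 5744.681ms=9b +273.556ms=3/7b
15) 6018.237ms=66/7b +273.556ms=3/7b
16) 6291.793ms=69/7b +273.556ms=3/7b
17) 6565.35ms=72/7b +273.556ms=3/7b
18) 6838.906ms=75/7b +273.556ms=3/7b
19) 7112.462ms=78/7b +547.112ms=6/7b
Σ=12b of 12 (94bpm 3/8) — PASS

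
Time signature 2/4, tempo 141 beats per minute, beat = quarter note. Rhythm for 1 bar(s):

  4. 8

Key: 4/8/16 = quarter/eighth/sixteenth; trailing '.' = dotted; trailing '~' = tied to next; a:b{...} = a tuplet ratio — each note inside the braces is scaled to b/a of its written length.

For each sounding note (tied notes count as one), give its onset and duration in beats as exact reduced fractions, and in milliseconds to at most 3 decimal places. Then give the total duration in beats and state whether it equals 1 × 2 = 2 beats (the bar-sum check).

1) 0.0ms=0b +638.298ms=3/2b
2) 638.298ms=3/2b +212.766ms=1/2b
Σ=2b of 2 (141bpm 2/4) — PASS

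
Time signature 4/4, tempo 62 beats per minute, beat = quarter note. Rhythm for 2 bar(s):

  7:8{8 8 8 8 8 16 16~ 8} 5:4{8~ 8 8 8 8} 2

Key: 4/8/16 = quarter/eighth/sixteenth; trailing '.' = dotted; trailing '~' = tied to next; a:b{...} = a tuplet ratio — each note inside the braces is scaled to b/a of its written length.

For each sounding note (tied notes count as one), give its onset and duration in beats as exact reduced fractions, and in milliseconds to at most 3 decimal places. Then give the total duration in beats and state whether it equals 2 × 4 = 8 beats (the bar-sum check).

1) 0.0ms=0b +552.995ms=4/7b
2) 552.995ms=4/7b +552.995ms=4/7b
3) 1105.991ms=8/7b +552.995ms=4/7b
4) 1658.986ms=12/7b +552.995ms=4/7b
5) 2211.982ms=16/7b +552.995ms=4/7b
6) 2764.977ms=20/7b +276.498ms=2/7b
7) 3041.475ms=22/7b +829.493ms=6/7b
8) 3870.968ms=4b +774.194ms=4/5b
9) 4645.161ms=24/5b +387.097ms=2/5b
10) 5032.258ms=26/5b +387.097ms=2/5b
11) 5419.355ms=28/5b +387.097ms=2/5b
12) 5806.452ms=6b +1935.484ms=2b
Σ=8b of 8 (62bpm 4/4) — PASS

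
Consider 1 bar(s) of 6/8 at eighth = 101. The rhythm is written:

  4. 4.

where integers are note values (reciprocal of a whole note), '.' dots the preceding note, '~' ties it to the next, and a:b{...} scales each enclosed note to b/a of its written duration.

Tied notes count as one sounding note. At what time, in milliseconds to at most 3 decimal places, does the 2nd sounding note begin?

1. 0.0ms @ 0 + 1782.178ms (3)
2. 1782.178ms @ 3 + 1782.178ms (3)

note 2 onset = 3b = 1782.178ms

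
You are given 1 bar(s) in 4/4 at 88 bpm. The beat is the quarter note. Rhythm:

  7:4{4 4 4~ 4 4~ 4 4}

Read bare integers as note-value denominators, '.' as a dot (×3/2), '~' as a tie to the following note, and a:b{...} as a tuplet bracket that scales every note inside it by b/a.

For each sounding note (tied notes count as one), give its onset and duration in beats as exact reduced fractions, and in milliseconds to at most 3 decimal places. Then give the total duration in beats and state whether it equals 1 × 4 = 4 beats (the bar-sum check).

1) 0.0ms=0b +389.61ms=4/7b
2) 389.61ms=4/7b +389.61ms=4/7b
3) 779.221ms=8/7b +779.221ms=8/7b
4) 1558.442ms=16/7b +779.221ms=8/7b
5) 2337.662ms=24/7b +389.61ms=4/7b
Σ=4b of 4 (88bpm 4/4) — PASS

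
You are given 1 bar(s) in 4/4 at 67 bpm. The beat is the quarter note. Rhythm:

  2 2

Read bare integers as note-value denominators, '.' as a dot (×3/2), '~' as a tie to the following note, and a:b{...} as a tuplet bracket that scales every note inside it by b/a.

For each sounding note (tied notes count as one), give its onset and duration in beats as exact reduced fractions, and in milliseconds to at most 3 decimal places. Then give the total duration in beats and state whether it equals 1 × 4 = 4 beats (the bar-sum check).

1) 0.0ms=0b +1791.045ms=2b
2) 1791.045ms=2b +1791.045ms=2b
Σ=4b of 4 (67bpm 4/4) — PASS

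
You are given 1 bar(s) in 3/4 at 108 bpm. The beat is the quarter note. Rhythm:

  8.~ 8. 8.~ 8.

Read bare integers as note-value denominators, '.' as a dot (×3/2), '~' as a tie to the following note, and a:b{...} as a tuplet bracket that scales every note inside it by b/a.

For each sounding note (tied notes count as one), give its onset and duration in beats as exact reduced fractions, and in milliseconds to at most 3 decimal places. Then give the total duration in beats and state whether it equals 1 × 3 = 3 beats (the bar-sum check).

1) 0.0ms=0b +833.333ms=3/2b
2) 833.333ms=3/2b +833.333ms=3/2b
Σ=3b of 3 (108bpm 3/4) — PASS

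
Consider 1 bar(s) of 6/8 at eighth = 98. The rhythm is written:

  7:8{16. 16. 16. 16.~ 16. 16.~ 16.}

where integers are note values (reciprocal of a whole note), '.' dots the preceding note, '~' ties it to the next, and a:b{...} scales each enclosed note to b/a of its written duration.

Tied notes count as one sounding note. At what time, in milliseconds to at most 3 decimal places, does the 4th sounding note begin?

1. 0.0ms @ 0 + 524.781ms (6/7)
2. 524.781ms @ 6/7 + 524.781ms (6/7)
3. 1049.563ms @ 12/7 + 524.781ms (6/7)
4. 1574.344ms @ 18/7 + 1049.563ms (12/7)
5. 2623.907ms @ 30/7 + 1049.563ms (12/7)

note 4 onset = 18/7b = 1574.344ms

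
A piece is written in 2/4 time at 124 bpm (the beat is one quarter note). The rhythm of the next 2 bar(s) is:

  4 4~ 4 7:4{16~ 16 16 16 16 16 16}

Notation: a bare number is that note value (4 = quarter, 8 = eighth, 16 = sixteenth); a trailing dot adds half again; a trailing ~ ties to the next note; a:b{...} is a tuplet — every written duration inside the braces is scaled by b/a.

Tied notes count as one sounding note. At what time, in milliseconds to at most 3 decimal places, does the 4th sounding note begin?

note 4 onset = 23/7b = 1589.862ms

1. 0.0ms @ 0 + 483.871ms (1)
2. 483.871ms @ 1 + 967.742ms (2)
3. 1451.613ms @ 3 + 138.249ms (2/7)
4. 1589.862ms @ 23/7 + 69.124ms (1/7)
5. 1658.986ms @ 24/7 + 69.124ms (1/7)
6. 1728.111ms @ 25/7 + 69.124ms (1/7)
7. 1797.235ms @ 26/7 + 69.124ms (1/7)
8. 1866.359ms @ 27/7 + 69.124ms (1/7)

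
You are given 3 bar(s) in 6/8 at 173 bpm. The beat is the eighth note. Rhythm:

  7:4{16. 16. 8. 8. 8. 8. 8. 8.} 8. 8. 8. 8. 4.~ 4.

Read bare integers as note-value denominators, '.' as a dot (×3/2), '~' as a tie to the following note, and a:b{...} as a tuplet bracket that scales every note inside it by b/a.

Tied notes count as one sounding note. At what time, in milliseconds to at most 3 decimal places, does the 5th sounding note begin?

1. 0.0ms @ 0 + 148.637ms (3/7)
2. 148.637ms @ 3/7 + 148.637ms (3/7)
3. 297.275ms @ 6/7 + 297.275ms (6/7)
4. 594.55ms @ 12/7 + 297.275ms (6/7)
5. 891.825ms @ 18/7 + 297.275ms (6/7)
6. 1189.1ms @ 24/7 + 297.275ms (6/7)
7. 1486.375ms @ 30/7 + 297.275ms (6/7)
8. 1783.65ms @ 36/7 + 297.275ms (6/7)
9. 2080.925ms @ 6 + 520.231ms (3/2)
10. 2601.156ms @ 15/2 + 520.231ms (3/2)
11. 3121.387ms @ 9 + 520.231ms (3/2)
12. 3641.618ms @ 21/2 + 520.231ms (3/2)
13. 4161.85ms @ 12 + 2080.925ms (6)

note 5 onset = 18/7b = 891.825ms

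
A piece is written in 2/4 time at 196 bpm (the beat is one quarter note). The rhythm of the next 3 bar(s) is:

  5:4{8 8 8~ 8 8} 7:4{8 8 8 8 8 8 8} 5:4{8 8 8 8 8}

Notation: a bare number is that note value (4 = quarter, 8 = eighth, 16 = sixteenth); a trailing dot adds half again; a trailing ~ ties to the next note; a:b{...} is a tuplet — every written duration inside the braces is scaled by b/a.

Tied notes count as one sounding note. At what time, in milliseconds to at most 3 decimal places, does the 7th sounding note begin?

1. 0.0ms @ 0 + 122.449ms (2/5)
2. 122.449ms @ 2/5 + 122.449ms (2/5)
3. 244.898ms @ 4/5 + 244.898ms (4/5)
4. 489.796ms @ 8/5 + 122.449ms (2/5)
5. 612.245ms @ 2 + 87.464ms (2/7)
6. 699.708ms @ 16/7 + 87.464ms (2/7)
7. 787.172ms @ 18/7 + 87.464ms (2/7)
8. 874.636ms @ 20/7 + 87.464ms (2/7)
9. 962.099ms @ 22/7 + 87.464ms (2/7)
10. 1049.563ms @ 24/7 + 87.464ms (2/7)
11. 1137.026ms @ 26/7 + 87.464ms (2/7)
12. 1224.49ms @ 4 + 122.449ms (2/5)
13. 1346.939ms @ 22/5 + 122.449ms (2/5)
14. 1469.388ms @ 24/5 + 122.449ms (2/5)
15. 1591.837ms @ 26/5 + 122.449ms (2/5)
16. 1714.286ms @ 28/5 + 122.449ms (2/5)

note 7 onset = 18/7b = 787.172ms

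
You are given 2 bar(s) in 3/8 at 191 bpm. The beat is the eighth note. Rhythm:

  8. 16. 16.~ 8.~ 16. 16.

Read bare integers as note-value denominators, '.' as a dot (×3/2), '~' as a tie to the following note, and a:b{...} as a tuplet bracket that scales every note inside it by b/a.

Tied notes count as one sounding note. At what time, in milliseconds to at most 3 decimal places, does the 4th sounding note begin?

1. 0.0ms @ 0 + 471.204ms (3/2)
2. 471.204ms @ 3/2 + 235.602ms (3/4)
3. 706.806ms @ 9/4 + 942.408ms (3)
4. 1649.215ms @ 21/4 + 235.602ms (3/4)

note 4 onset = 21/4b = 1649.215ms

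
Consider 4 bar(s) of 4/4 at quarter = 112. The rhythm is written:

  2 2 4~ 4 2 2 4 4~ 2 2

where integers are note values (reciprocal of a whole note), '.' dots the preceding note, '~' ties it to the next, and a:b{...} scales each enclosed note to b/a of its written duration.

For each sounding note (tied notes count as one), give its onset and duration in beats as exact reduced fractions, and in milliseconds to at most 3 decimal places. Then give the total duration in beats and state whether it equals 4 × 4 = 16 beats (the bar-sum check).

1) 0.0ms=0b +1071.429ms=2b
2) 1071.429ms=2b +1071.429ms=2b
3) 2142.857ms=4b +1071.429ms=2b
4) 3214.286ms=6b +1071.429ms=2b
5) 4285.714ms=8b +1071.429ms=2b
6) 5357.143ms=10b +535.714ms=1b
7) 5892.857ms=11b +1607.143ms=3b
8) 7500.0ms=14b +1071.429ms=2b
Σ=16b of 16 (112bpm 4/4) — PASS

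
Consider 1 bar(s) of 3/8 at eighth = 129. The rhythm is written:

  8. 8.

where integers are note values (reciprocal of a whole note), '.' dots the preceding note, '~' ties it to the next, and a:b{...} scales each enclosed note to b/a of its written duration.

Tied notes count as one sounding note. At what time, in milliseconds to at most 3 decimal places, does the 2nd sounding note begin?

note 2 onset = 3/2b = 697.674ms

1. 0.0ms @ 0 + 697.674ms (3/2)
2. 697.674ms @ 3/2 + 697.674ms (3/2)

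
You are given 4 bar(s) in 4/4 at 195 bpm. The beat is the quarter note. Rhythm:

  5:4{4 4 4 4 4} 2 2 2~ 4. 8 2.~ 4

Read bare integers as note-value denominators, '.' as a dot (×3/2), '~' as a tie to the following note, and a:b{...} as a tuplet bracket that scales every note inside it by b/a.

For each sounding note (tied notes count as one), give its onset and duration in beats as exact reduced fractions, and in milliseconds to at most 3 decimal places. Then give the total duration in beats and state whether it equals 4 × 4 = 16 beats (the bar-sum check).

1) 0.0ms=0b +246.154ms=4/5b
2) 246.154ms=4/5b +246.154ms=4/5b
3) 492.308ms=8/5b +246.154ms=4/5b
4) 738.462ms=12/5b +246.154ms=4/5b
5) 984.615ms=16/5b +246.154ms=4/5b
6) 1230.769ms=4b +615.385ms=2b
7) 1846.154ms=6b +615.385ms=2b
8) 2461.538ms=8b +1076.923ms=7/2b
9) 3538.462ms=23/2b +153.846ms=1/2b
10) 3692.308ms=12b +1230.769ms=4b
Σ=16b of 16 (195bpm 4/4) — PASS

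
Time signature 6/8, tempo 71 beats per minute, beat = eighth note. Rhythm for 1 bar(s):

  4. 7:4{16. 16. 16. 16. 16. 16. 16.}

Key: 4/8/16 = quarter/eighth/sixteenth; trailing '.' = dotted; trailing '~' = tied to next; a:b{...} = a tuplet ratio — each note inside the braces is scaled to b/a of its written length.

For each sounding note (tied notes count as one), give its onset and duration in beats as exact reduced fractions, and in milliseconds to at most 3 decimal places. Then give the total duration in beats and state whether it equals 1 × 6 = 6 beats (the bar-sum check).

1) 0.0ms=0b +2535.211ms=3b
2) 2535.211ms=3b +362.173ms=3/7b
3) 2897.384ms=24/7b +362.173ms=3/7b
4) 3259.557ms=27/7b +362.173ms=3/7b
5) 3621.73ms=30/7b +362.173ms=3/7b
6) 3983.903ms=33/7b +362.173ms=3/7b
7) 4346.076ms=36/7b +362.173ms=3/7b
8) 4708.249ms=39/7b +362.173ms=3/7b
Σ=6b of 6 (71bpm 6/8) — PASS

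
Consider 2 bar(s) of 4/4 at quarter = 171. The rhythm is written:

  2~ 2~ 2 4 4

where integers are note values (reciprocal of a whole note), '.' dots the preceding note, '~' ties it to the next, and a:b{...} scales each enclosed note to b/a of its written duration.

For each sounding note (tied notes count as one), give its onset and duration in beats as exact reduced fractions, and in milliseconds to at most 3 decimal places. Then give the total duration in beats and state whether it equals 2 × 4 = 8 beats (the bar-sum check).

1) 0.0ms=0b +2105.263ms=6b
2) 2105.263ms=6b +350.877ms=1b
3) 2456.14ms=7b +350.877ms=1b
Σ=8b of 8 (171bpm 4/4) — PASS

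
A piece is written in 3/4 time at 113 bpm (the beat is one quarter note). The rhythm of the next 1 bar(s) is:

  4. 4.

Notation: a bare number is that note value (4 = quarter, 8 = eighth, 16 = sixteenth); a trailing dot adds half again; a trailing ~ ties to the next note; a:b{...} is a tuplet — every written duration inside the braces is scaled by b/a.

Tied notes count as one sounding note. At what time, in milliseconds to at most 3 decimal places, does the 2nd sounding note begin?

note 2 onset = 3/2b = 796.46ms

1. 0.0ms @ 0 + 796.46ms (3/2)
2. 796.46ms @ 3/2 + 796.46ms (3/2)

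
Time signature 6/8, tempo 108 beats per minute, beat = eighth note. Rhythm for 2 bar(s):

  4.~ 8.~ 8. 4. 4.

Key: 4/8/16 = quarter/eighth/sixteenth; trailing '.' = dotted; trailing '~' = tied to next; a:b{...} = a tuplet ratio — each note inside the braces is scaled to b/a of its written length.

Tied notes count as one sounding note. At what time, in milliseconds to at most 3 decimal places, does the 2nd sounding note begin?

note 2 onset = 6b = 3333.333ms

1. 0.0ms @ 0 + 3333.333ms (6)
2. 3333.333ms @ 6 + 1666.667ms (3)
3. 5000.0ms @ 9 + 1666.667ms (3)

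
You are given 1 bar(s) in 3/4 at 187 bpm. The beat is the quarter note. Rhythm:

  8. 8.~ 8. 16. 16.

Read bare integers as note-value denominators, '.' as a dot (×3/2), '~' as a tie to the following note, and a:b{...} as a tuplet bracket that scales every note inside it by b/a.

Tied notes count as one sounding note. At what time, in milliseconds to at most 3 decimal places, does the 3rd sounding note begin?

note 3 onset = 9/4b = 721.925ms

1. 0.0ms @ 0 + 240.642ms (3/4)
2. 240.642ms @ 3/4 + 481.283ms (3/2)
3. 721.925ms @ 9/4 + 120.321ms (3/8)
4. 842.246ms @ 21/8 + 120.321ms (3/8)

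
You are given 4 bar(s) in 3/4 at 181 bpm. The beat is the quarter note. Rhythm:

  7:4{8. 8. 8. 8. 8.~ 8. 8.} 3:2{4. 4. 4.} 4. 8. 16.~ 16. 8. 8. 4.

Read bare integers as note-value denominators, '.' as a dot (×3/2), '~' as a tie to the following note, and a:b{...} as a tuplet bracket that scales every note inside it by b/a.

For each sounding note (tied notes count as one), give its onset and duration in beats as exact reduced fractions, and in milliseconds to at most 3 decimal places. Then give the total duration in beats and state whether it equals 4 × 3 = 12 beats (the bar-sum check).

1) 0.0ms=0b +142.068ms=3/7b
2) 142.068ms=3/7b +142.068ms=3/7b
3) 284.136ms=6/7b +142.068ms=3/7b
4) 426.204ms=9/7b +142.068ms=3/7b
5) 568.272ms=12/7b +284.136ms=6/7b
6) 852.407ms=18/7b +142.068ms=3/7b
7) 994.475ms=3b +331.492ms=1b
8) 1325.967ms=4b +331.492ms=1b
9) 1657.459ms=5b +331.492ms=1b
10) 1988.95ms=6b +497.238ms=3/2b
11) 2486.188ms=15/2b +248.619ms=3/4b
12) 2734.807ms=33/4b +248.619ms=3/4b
13) 2983.425ms=9b +248.619ms=3/4b
14) 3232.044ms=39/4b +248.619ms=3/4b
15) 3480.663ms=21/2b +497.238ms=3/2b
Σ=12b of 12 (181bpm 3/4) — PASS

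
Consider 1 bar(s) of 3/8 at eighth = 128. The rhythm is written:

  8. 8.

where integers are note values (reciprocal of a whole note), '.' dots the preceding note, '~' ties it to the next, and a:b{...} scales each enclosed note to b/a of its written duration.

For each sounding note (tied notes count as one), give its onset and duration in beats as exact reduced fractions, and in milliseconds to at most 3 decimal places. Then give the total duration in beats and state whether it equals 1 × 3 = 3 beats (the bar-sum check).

1) 0.0ms=0b +703.125ms=3/2b
2) 703.125ms=3/2b +703.125ms=3/2b
Σ=3b of 3 (128bpm 3/8) — PASS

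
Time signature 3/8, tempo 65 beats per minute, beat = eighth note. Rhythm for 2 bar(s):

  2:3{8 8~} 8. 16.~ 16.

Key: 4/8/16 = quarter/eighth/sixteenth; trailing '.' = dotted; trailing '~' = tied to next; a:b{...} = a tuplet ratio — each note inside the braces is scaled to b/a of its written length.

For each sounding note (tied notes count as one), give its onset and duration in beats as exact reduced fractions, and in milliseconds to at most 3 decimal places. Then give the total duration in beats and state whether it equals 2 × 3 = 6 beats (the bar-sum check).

1) 0.0ms=0b +1384.615ms=3/2b
2) 1384.615ms=3/2b +2769.231ms=3b
3) 4153.846ms=9/2b +1384.615ms=3/2b
Σ=6b of 6 (65bpm 3/8) — PASS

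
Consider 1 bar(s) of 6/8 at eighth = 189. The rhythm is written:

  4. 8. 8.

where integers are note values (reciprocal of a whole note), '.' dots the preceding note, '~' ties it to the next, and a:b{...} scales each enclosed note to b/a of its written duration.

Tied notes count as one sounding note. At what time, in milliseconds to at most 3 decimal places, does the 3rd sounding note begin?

1. 0.0ms @ 0 + 952.381ms (3)
2. 952.381ms @ 3 + 476.19ms (3/2)
3. 1428.571ms @ 9/2 + 476.19ms (3/2)

note 3 onset = 9/2b = 1428.571ms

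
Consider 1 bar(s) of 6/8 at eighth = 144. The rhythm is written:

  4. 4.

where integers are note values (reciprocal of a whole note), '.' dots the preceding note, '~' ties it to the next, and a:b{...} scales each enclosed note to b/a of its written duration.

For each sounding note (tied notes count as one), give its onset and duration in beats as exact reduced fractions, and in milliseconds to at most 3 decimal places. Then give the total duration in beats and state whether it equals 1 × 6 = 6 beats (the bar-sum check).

1) 0.0ms=0b +1250.0ms=3b
2) 1250.0ms=3b +1250.0ms=3b
Σ=6b of 6 (144bpm 6/8) — PASS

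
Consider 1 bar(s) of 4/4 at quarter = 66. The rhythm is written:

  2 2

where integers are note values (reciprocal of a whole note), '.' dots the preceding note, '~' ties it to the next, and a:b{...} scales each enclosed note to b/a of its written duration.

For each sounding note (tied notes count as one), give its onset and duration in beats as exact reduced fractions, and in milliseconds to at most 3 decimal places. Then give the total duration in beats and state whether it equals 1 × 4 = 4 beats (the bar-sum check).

1) 0.0ms=0b +1818.182ms=2b
2) 1818.182ms=2b +1818.182ms=2b
Σ=4b of 4 (66bpm 4/4) — PASS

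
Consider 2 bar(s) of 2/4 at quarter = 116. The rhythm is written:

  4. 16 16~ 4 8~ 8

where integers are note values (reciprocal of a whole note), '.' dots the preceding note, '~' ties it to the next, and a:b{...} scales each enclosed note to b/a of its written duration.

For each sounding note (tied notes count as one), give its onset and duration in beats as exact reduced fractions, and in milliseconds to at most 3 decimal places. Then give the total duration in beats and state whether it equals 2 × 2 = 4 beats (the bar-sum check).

1) 0.0ms=0b +775.862ms=3/2b
2) 775.862ms=3/2b +129.31ms=1/4b
3) 905.172ms=7/4b +646.552ms=5/4b
4) 1551.724ms=3b +517.241ms=1b
Σ=4b of 4 (116bpm 2/4) — PASS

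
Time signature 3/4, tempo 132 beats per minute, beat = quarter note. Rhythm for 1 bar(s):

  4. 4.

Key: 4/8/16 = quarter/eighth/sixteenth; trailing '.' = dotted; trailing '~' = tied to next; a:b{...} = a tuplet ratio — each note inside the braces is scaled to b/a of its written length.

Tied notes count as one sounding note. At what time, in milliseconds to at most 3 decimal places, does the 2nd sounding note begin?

1. 0.0ms @ 0 + 681.818ms (3/2)
2. 681.818ms @ 3/2 + 681.818ms (3/2)

note 2 onset = 3/2b = 681.818ms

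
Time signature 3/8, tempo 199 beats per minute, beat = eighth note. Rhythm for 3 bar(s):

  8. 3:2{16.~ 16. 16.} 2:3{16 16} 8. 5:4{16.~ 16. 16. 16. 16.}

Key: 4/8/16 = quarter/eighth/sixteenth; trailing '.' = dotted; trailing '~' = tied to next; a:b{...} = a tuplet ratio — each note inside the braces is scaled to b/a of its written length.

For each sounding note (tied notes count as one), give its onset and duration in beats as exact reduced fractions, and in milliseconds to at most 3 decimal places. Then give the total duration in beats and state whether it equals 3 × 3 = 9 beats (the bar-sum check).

1) 0.0ms=0b +452.261ms=3/2b
2) 452.261ms=3/2b +301.508ms=1b
3) 753.769ms=5/2b +150.754ms=1/2b
4) 904.523ms=3b +226.131ms=3/4b
5) 1130.653ms=15/4b +226.131ms=3/4b
6) 1356.784ms=9/2b +452.261ms=3/2b
7) 1809.045ms=6b +361.809ms=6/5b
8) 2170.854ms=36/5b +180.905ms=3/5b
9) 2351.759ms=39/5b +180.905ms=3/5b
10) 2532.663ms=42/5b +180.905ms=3/5b
Σ=9b of 9 (199bpm 3/8) — PASS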